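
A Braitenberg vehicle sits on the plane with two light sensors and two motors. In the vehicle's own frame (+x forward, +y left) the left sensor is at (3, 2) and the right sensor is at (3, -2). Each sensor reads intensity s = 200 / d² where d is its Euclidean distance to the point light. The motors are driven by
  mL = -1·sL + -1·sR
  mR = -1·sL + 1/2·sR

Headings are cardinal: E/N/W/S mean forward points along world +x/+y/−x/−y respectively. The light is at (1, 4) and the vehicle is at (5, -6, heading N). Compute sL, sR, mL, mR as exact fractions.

left sensor world pos  = (3, -3); dL² = 53
right sensor world pos = (7, -3); dR² = 85
sL = 200/53 = 200/53
sR = 200/85 = 40/17
mL = -1·sL + -1·sR = -5520/901
mR = -1·sL + 1/2·sR = -2340/901

200/53 40/17 -5520/901 -2340/901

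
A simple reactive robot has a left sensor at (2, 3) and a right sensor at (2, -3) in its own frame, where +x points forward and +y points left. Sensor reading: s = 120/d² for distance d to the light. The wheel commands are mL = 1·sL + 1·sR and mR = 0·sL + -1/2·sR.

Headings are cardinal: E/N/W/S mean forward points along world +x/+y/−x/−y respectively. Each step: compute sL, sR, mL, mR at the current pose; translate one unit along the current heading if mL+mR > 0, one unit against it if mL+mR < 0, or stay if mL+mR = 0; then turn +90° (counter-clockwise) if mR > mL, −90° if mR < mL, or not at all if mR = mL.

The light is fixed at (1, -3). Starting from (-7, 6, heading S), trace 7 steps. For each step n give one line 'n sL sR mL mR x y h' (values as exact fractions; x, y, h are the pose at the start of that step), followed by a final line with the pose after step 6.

0 60/37 12/17 1464/629 -6/17 -7 6 S
1 24/25 120/221 8304/5525 -60/221 -7 5 W
2 30/61 15/17 1425/1037 -15/34 -8 5 N
3 120/193 24/17 6672/3281 -12/17 -8 6 E
4 60/37 12/17 1464/629 -6/17 -7 6 S
5 24/25 120/221 8304/5525 -60/221 -7 5 W
6 30/61 15/17 1425/1037 -15/34 -8 5 N
final -8 6 E

n=0: pose=(-7,6,S); sL=60/37, sR=12/17; mL=1464/629, mR=-6/17; mL+mR=1242/629 → advance +1; mR−mL=-1686/629 → turn -1·90°
n=1: pose=(-7,5,W); sL=24/25, sR=120/221; mL=8304/5525, mR=-60/221; mL+mR=6804/5525 → advance +1; mR−mL=-9804/5525 → turn -1·90°
n=2: pose=(-8,5,N); sL=30/61, sR=15/17; mL=1425/1037, mR=-15/34; mL+mR=1935/2074 → advance +1; mR−mL=-3765/2074 → turn -1·90°
n=3: pose=(-8,6,E); sL=120/193, sR=24/17; mL=6672/3281, mR=-12/17; mL+mR=4356/3281 → advance +1; mR−mL=-8988/3281 → turn -1·90°
n=4: pose=(-7,6,S); sL=60/37, sR=12/17; mL=1464/629, mR=-6/17; mL+mR=1242/629 → advance +1; mR−mL=-1686/629 → turn -1·90°
n=5: pose=(-7,5,W); sL=24/25, sR=120/221; mL=8304/5525, mR=-60/221; mL+mR=6804/5525 → advance +1; mR−mL=-9804/5525 → turn -1·90°
n=6: pose=(-8,5,N); sL=30/61, sR=15/17; mL=1425/1037, mR=-15/34; mL+mR=1935/2074 → advance +1; mR−mL=-3765/2074 → turn -1·90°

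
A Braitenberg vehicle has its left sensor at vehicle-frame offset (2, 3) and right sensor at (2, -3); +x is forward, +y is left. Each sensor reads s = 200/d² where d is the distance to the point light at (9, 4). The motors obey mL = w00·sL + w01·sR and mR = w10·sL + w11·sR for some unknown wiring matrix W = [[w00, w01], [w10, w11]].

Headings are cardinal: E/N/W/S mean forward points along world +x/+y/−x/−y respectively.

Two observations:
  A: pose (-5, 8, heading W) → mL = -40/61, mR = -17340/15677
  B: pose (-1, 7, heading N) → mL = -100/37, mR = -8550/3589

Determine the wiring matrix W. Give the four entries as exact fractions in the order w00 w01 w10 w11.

obs A: pose=(-5,8,W) → sL=200/257, sR=40/61, mL=-40/61, mR=-17340/15677
obs B: pose=(-1,7,N) → sL=100/97, sR=100/37, mL=-100/37, mR=-8550/3589
sensor matrix S = [[200/257, 40/61], [100/97, 100/37]]; det S = 80304000/56264753
solve [mL_A; mL_B] = S·[w00; w01] and [mR_A; mR_B] = S·[w10; w11]:
  w00 = 0, w01 = -1, w10 = -1, w11 = -1/2

0 -1 -1 -1/2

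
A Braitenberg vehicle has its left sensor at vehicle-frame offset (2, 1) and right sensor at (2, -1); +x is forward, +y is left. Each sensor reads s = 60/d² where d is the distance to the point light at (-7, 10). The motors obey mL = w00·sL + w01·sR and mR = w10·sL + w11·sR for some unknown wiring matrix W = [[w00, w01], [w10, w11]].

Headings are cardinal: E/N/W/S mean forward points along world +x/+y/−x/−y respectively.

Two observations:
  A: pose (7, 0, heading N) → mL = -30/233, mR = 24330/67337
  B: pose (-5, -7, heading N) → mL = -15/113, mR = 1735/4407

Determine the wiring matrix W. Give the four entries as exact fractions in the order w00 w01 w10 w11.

-1/2 0 1 1/2

obs A: pose=(7,0,N) → sL=60/233, sR=60/289, mL=-30/233, mR=24330/67337
obs B: pose=(-5,-7,N) → sL=30/113, sR=10/39, mL=-15/113, mR=1735/4407
sensor matrix S = [[60/233, 60/289], [30/113, 10/39]]; det S = 1079200/98918053
solve [mL_A; mL_B] = S·[w00; w01] and [mR_A; mR_B] = S·[w10; w11]:
  w00 = -1/2, w01 = 0, w10 = 1, w11 = 1/2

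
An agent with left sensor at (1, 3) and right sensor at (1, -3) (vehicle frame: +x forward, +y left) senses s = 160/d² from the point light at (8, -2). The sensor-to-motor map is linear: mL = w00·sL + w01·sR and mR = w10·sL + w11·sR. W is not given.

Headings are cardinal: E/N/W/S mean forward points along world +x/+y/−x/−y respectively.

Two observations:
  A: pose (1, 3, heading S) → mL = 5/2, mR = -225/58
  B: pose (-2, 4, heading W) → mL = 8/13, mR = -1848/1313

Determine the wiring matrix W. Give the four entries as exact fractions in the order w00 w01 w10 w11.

obs A: pose=(1,3,S) → sL=5, sR=40/29, mL=5/2, mR=-225/58
obs B: pose=(-2,4,W) → sL=16/13, sR=80/101, mL=8/13, mR=-1848/1313
sensor matrix S = [[5, 40/29], [16/13, 80/101]]; det S = 86160/38077
solve [mL_A; mL_B] = S·[w00; w01] and [mR_A; mR_B] = S·[w10; w11]:
  w00 = 1/2, w01 = 0, w10 = -1/2, w11 = -1

1/2 0 -1/2 -1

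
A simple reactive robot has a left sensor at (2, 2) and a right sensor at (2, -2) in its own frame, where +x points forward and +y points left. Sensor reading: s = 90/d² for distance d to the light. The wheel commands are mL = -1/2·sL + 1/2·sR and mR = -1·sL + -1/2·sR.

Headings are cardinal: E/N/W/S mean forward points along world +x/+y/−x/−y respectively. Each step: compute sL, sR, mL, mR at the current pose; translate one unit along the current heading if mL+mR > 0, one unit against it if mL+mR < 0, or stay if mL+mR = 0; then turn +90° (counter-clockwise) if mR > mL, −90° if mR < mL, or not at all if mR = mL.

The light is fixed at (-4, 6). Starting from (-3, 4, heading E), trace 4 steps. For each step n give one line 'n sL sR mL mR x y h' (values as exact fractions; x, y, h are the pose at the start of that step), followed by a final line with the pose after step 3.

n=0: pose=(-3,4,E); sL=10, sR=18/5; mL=-16/5, mR=-59/5; mL+mR=-15 → advance -1; mR−mL=-43/5 → turn -1·90°
n=1: pose=(-4,4,S); sL=9/2, sR=9/2; mL=0, mR=-27/4; mL+mR=-27/4 → advance -1; mR−mL=-27/4 → turn -1·90°
n=2: pose=(-4,5,W); sL=90/13, sR=18; mL=72/13, mR=-207/13; mL+mR=-135/13 → advance -1; mR−mL=-279/13 → turn -1·90°
n=3: pose=(-3,5,N); sL=45, sR=9; mL=-18, mR=-99/2; mL+mR=-135/2 → advance -1; mR−mL=-63/2 → turn -1·90°

0 10 18/5 -16/5 -59/5 -3 4 E
1 9/2 9/2 0 -27/4 -4 4 S
2 90/13 18 72/13 -207/13 -4 5 W
3 45 9 -18 -99/2 -3 5 N
final -3 4 E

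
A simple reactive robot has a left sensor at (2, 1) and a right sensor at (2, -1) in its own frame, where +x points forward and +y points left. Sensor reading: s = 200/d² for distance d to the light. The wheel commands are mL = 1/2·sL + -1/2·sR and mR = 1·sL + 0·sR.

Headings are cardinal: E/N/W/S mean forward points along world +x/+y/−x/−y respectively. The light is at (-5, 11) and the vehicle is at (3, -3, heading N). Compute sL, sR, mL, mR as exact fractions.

200/193 8/9 128/1737 200/193

left sensor world pos  = (2, -1); dL² = 193
right sensor world pos = (4, -1); dR² = 225
sL = 200/193 = 200/193
sR = 200/225 = 8/9
mL = 1/2·sL + -1/2·sR = 128/1737
mR = 1·sL + 0·sR = 200/193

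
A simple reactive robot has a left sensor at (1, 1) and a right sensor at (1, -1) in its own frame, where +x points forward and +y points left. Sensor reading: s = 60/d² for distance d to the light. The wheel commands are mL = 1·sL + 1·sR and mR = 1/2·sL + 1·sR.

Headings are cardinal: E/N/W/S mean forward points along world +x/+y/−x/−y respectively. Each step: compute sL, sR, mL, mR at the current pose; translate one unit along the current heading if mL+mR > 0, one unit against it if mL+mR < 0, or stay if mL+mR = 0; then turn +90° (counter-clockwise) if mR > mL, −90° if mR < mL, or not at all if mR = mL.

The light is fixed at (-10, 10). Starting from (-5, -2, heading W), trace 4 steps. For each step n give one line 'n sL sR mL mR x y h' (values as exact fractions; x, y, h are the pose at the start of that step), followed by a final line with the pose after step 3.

n=0: pose=(-5,-2,W); sL=12/37, sR=60/137; mL=3864/5069, mR=3042/5069; mL+mR=6906/5069 → advance +1; mR−mL=-6/37 → turn -1·90°
n=1: pose=(-6,-2,N); sL=6/13, sR=30/73; mL=828/949, mR=609/949; mL+mR=1437/949 → advance +1; mR−mL=-3/13 → turn -1·90°
n=2: pose=(-6,-1,E); sL=12/25, sR=60/169; mL=3528/4225, mR=2514/4225; mL+mR=6042/4225 → advance +1; mR−mL=-6/25 → turn -1·90°
n=3: pose=(-5,-1,S); sL=1/3, sR=3/8; mL=17/24, mR=13/24; mL+mR=5/4 → advance +1; mR−mL=-1/6 → turn -1·90°

0 12/37 60/137 3864/5069 3042/5069 -5 -2 W
1 6/13 30/73 828/949 609/949 -6 -2 N
2 12/25 60/169 3528/4225 2514/4225 -6 -1 E
3 1/3 3/8 17/24 13/24 -5 -1 S
final -5 -2 W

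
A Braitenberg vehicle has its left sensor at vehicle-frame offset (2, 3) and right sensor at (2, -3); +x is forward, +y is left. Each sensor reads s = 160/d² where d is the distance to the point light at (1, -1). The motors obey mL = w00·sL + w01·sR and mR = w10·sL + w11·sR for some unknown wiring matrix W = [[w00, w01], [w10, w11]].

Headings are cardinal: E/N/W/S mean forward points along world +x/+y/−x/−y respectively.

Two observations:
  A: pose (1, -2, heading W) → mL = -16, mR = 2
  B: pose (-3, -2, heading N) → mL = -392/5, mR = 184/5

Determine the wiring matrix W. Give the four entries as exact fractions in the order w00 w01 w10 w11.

1/2 -1 -1 1/2

obs A: pose=(1,-2,W) → sL=8, sR=20, mL=-16, mR=2
obs B: pose=(-3,-2,N) → sL=16/5, sR=80, mL=-392/5, mR=184/5
sensor matrix S = [[8, 20], [16/5, 80]]; det S = 576
solve [mL_A; mL_B] = S·[w00; w01] and [mR_A; mR_B] = S·[w10; w11]:
  w00 = 1/2, w01 = -1, w10 = -1, w11 = 1/2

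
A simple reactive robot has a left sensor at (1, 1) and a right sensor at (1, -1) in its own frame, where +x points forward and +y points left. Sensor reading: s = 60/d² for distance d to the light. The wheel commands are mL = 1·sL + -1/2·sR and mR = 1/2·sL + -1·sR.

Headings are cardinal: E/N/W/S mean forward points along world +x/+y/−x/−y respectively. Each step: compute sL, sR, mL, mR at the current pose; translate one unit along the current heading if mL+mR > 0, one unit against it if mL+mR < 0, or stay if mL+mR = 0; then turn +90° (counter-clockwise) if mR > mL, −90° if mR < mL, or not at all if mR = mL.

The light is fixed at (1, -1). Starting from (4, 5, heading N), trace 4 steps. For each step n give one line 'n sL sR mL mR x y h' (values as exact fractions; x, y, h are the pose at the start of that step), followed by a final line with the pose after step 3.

n=0: pose=(4,5,N); sL=60/53, sR=12/13; mL=462/689, mR=-246/689; mL+mR=216/689 → advance +1; mR−mL=-708/689 → turn -1·90°
n=1: pose=(4,6,E); sL=3/4, sR=15/13; mL=9/52, mR=-81/104; mL+mR=-63/104 → advance -1; mR−mL=-99/104 → turn -1·90°
n=2: pose=(3,6,S); sL=4/3, sR=60/37; mL=58/111, mR=-106/111; mL+mR=-16/37 → advance -1; mR−mL=-164/111 → turn -1·90°
n=3: pose=(3,7,W); sL=6/5, sR=30/41; mL=171/205, mR=-27/205; mL+mR=144/205 → advance +1; mR−mL=-198/205 → turn -1·90°

0 60/53 12/13 462/689 -246/689 4 5 N
1 3/4 15/13 9/52 -81/104 4 6 E
2 4/3 60/37 58/111 -106/111 3 6 S
3 6/5 30/41 171/205 -27/205 3 7 W
final 2 7 N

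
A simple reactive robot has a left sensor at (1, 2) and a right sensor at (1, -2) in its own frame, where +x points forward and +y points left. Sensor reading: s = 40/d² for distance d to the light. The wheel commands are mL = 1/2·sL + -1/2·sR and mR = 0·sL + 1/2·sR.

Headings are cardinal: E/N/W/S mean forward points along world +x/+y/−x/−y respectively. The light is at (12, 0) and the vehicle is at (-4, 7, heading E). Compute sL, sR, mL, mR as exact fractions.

20/153 4/25 -56/3825 2/25

left sensor world pos  = (-3, 9); dL² = 306
right sensor world pos = (-3, 5); dR² = 250
sL = 40/306 = 20/153
sR = 40/250 = 4/25
mL = 1/2·sL + -1/2·sR = -56/3825
mR = 0·sL + 1/2·sR = 2/25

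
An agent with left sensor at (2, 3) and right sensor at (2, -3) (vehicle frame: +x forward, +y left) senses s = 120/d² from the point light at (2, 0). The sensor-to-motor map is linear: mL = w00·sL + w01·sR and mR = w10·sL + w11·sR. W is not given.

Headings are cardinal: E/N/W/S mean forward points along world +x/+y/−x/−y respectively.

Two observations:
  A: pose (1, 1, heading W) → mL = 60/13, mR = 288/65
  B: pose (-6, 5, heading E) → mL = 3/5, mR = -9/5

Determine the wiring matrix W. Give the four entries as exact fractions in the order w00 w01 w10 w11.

obs A: pose=(1,1,W) → sL=120/13, sR=24/5, mL=60/13, mR=288/65
obs B: pose=(-6,5,E) → sL=6/5, sR=3, mL=3/5, mR=-9/5
sensor matrix S = [[120/13, 24/5], [6/5, 3]]; det S = 7128/325
solve [mL_A; mL_B] = S·[w00; w01] and [mR_A; mR_B] = S·[w10; w11]:
  w00 = 1/2, w01 = 0, w10 = 1, w11 = -1

1/2 0 1 -1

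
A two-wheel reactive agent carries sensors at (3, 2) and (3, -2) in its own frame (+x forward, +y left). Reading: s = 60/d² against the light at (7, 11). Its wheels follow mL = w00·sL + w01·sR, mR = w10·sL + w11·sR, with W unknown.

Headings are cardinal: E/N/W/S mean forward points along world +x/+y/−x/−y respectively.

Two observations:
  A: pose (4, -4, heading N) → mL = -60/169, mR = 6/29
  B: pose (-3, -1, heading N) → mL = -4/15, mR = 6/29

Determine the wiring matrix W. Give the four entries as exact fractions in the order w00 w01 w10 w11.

obs A: pose=(4,-4,N) → sL=60/169, sR=12/29, mL=-60/169, mR=6/29
obs B: pose=(-3,-1,N) → sL=4/15, sR=12/29, mL=-4/15, mR=6/29
sensor matrix S = [[60/169, 12/29], [4/15, 12/29]]; det S = 896/24505
solve [mL_A; mL_B] = S·[w00; w01] and [mR_A; mR_B] = S·[w10; w11]:
  w00 = -1, w01 = 0, w10 = 0, w11 = 1/2

-1 0 0 1/2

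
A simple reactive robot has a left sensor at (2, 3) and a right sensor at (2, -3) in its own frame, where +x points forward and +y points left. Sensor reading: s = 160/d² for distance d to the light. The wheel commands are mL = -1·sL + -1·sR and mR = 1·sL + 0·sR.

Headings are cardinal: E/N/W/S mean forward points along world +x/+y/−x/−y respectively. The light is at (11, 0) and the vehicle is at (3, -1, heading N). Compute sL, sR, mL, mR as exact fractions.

left sensor world pos  = (0, 1); dL² = 122
right sensor world pos = (6, 1); dR² = 26
sL = 160/122 = 80/61
sR = 160/26 = 80/13
mL = -1·sL + -1·sR = -5920/793
mR = 1·sL + 0·sR = 80/61

80/61 80/13 -5920/793 80/61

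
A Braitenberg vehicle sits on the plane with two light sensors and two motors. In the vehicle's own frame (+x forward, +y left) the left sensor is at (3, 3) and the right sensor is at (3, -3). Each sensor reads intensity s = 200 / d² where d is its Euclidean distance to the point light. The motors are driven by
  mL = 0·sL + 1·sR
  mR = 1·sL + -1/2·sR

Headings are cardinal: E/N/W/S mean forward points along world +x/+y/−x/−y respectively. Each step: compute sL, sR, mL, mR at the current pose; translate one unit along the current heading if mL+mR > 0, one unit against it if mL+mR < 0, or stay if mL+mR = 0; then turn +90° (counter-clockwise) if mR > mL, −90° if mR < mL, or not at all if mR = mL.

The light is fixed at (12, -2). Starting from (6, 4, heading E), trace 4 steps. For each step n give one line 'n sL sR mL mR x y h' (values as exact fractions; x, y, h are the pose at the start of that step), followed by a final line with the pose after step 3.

n=0: pose=(6,4,E); sL=20/9, sR=100/9; mL=100/9, mR=-10/3; mL+mR=70/9 → advance +1; mR−mL=-130/9 → turn -1·90°
n=1: pose=(7,4,S); sL=200/13, sR=200/73; mL=200/73, mR=13300/949; mL+mR=15900/949 → advance +1; mR−mL=10700/949 → turn +1·90°
n=2: pose=(7,3,E); sL=50/17, sR=25; mL=25, mR=-325/34; mL+mR=525/34 → advance +1; mR−mL=-1175/34 → turn -1·90°
n=3: pose=(8,3,S); sL=40, sR=200/53; mL=200/53, mR=2020/53; mL+mR=2220/53 → advance +1; mR−mL=1820/53 → turn +1·90°

0 20/9 100/9 100/9 -10/3 6 4 E
1 200/13 200/73 200/73 13300/949 7 4 S
2 50/17 25 25 -325/34 7 3 E
3 40 200/53 200/53 2020/53 8 3 S
final 8 2 E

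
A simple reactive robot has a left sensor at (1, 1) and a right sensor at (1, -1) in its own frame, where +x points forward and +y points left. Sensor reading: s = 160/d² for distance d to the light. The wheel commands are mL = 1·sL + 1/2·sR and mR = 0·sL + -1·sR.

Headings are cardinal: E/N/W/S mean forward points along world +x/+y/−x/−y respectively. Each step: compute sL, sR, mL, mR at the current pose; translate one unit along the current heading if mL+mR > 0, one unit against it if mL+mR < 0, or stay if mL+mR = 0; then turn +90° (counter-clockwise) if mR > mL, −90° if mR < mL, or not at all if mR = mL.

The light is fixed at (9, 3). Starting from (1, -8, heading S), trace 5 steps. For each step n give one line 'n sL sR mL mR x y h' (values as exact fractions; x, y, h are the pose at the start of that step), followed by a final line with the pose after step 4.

0 160/193 32/45 10288/8685 -32/45 1 -8 S
1 16/25 80/101 2616/2525 -80/101 1 -9 W
2 160/221 32/37 9456/8177 -32/37 0 -9 N
3 40/41 10/13 725/533 -10/13 0 -8 E
4 160/193 32/45 10288/8685 -32/45 1 -8 S
final 1 -9 W

n=0: pose=(1,-8,S); sL=160/193, sR=32/45; mL=10288/8685, mR=-32/45; mL+mR=4112/8685 → advance +1; mR−mL=-5488/2895 → turn -1·90°
n=1: pose=(1,-9,W); sL=16/25, sR=80/101; mL=2616/2525, mR=-80/101; mL+mR=616/2525 → advance +1; mR−mL=-4616/2525 → turn -1·90°
n=2: pose=(0,-9,N); sL=160/221, sR=32/37; mL=9456/8177, mR=-32/37; mL+mR=2384/8177 → advance +1; mR−mL=-16528/8177 → turn -1·90°
n=3: pose=(0,-8,E); sL=40/41, sR=10/13; mL=725/533, mR=-10/13; mL+mR=315/533 → advance +1; mR−mL=-1135/533 → turn -1·90°
n=4: pose=(1,-8,S); sL=160/193, sR=32/45; mL=10288/8685, mR=-32/45; mL+mR=4112/8685 → advance +1; mR−mL=-5488/2895 → turn -1·90°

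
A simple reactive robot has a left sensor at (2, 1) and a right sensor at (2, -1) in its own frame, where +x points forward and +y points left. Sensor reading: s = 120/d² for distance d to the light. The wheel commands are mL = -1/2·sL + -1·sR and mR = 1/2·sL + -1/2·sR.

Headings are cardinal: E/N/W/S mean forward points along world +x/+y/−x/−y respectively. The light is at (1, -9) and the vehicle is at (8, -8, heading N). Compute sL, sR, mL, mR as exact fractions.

8/3 120/73 -652/219 112/219

left sensor world pos  = (7, -6); dL² = 45
right sensor world pos = (9, -6); dR² = 73
sL = 120/45 = 8/3
sR = 120/73 = 120/73
mL = -1/2·sL + -1·sR = -652/219
mR = 1/2·sL + -1/2·sR = 112/219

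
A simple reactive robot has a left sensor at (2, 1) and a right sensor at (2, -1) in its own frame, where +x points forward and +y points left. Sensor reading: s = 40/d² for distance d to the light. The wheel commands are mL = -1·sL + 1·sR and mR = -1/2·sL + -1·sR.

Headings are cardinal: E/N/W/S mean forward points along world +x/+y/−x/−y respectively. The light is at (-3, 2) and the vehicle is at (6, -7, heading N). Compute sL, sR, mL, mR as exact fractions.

40/113 40/149 -1440/16837 -7500/16837

left sensor world pos  = (5, -5); dL² = 113
right sensor world pos = (7, -5); dR² = 149
sL = 40/113 = 40/113
sR = 40/149 = 40/149
mL = -1·sL + 1·sR = -1440/16837
mR = -1/2·sL + -1·sR = -7500/16837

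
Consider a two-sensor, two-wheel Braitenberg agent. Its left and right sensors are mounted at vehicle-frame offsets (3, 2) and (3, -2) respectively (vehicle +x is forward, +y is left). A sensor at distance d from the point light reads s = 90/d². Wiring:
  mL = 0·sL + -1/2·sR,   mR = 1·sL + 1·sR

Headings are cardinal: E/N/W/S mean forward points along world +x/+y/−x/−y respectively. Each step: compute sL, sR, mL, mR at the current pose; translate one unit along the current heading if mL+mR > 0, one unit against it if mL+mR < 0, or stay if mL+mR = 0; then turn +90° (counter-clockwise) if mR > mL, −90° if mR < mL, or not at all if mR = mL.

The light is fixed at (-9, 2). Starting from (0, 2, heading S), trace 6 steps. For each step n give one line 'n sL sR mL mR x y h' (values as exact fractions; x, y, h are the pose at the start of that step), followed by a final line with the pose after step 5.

0 9/13 45/29 -45/58 846/377 0 2 S
1 18/29 10/17 -5/17 596/493 0 1 E
2 45/34 45/74 -45/148 1215/629 1 1 N
3 90/53 90/53 -45/53 180/53 1 2 W
4 9/13 45/29 -45/58 846/377 0 2 S
5 18/29 10/17 -5/17 596/493 0 1 E
final 1 1 N

n=0: pose=(0,2,S); sL=9/13, sR=45/29; mL=-45/58, mR=846/377; mL+mR=1107/754 → advance +1; mR−mL=2277/754 → turn +1·90°
n=1: pose=(0,1,E); sL=18/29, sR=10/17; mL=-5/17, mR=596/493; mL+mR=451/493 → advance +1; mR−mL=741/493 → turn +1·90°
n=2: pose=(1,1,N); sL=45/34, sR=45/74; mL=-45/148, mR=1215/629; mL+mR=4095/2516 → advance +1; mR−mL=5625/2516 → turn +1·90°
n=3: pose=(1,2,W); sL=90/53, sR=90/53; mL=-45/53, mR=180/53; mL+mR=135/53 → advance +1; mR−mL=225/53 → turn +1·90°
n=4: pose=(0,2,S); sL=9/13, sR=45/29; mL=-45/58, mR=846/377; mL+mR=1107/754 → advance +1; mR−mL=2277/754 → turn +1·90°
n=5: pose=(0,1,E); sL=18/29, sR=10/17; mL=-5/17, mR=596/493; mL+mR=451/493 → advance +1; mR−mL=741/493 → turn +1·90°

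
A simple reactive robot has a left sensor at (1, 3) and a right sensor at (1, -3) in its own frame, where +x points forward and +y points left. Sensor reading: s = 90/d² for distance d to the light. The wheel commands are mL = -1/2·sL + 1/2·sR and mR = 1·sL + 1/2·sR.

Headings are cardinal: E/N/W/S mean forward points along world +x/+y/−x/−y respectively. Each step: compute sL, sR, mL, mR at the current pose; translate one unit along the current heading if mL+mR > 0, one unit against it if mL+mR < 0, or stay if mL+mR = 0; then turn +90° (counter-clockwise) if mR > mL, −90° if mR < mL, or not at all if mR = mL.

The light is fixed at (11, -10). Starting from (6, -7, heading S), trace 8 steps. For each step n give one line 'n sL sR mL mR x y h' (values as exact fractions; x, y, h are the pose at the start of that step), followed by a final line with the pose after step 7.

n=0: pose=(6,-7,S); sL=45/4, sR=45/34; mL=-675/136, mR=405/34; mL+mR=945/136 → advance +1; mR−mL=135/8 → turn +1·90°
n=1: pose=(6,-8,E); sL=90/41, sR=90/17; mL=1080/697, mR=3375/697; mL+mR=4455/697 → advance +1; mR−mL=135/41 → turn +1·90°
n=2: pose=(7,-8,N); sL=45/29, sR=9; mL=108/29, mR=351/58; mL+mR=567/58 → advance +1; mR−mL=135/58 → turn +1·90°
n=3: pose=(7,-7,W); sL=18/5, sR=90/61; mL=-324/305, mR=1323/305; mL+mR=999/305 → advance +1; mR−mL=27/5 → turn +1·90°
n=4: pose=(6,-7,S); sL=45/4, sR=45/34; mL=-675/136, mR=405/34; mL+mR=945/136 → advance +1; mR−mL=135/8 → turn +1·90°
n=5: pose=(6,-8,E); sL=90/41, sR=90/17; mL=1080/697, mR=3375/697; mL+mR=4455/697 → advance +1; mR−mL=135/41 → turn +1·90°
n=6: pose=(7,-8,N); sL=45/29, sR=9; mL=108/29, mR=351/58; mL+mR=567/58 → advance +1; mR−mL=135/58 → turn +1·90°
n=7: pose=(7,-7,W); sL=18/5, sR=90/61; mL=-324/305, mR=1323/305; mL+mR=999/305 → advance +1; mR−mL=27/5 → turn +1·90°

0 45/4 45/34 -675/136 405/34 6 -7 S
1 90/41 90/17 1080/697 3375/697 6 -8 E
2 45/29 9 108/29 351/58 7 -8 N
3 18/5 90/61 -324/305 1323/305 7 -7 W
4 45/4 45/34 -675/136 405/34 6 -7 S
5 90/41 90/17 1080/697 3375/697 6 -8 E
6 45/29 9 108/29 351/58 7 -8 N
7 18/5 90/61 -324/305 1323/305 7 -7 W
final 6 -7 S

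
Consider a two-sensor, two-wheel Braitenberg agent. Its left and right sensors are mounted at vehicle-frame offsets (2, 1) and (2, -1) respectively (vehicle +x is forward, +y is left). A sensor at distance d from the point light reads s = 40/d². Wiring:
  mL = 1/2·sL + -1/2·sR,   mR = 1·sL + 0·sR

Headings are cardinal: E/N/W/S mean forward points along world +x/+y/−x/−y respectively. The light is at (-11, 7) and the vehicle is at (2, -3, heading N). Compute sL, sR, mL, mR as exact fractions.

5/26 2/13 1/52 5/26

left sensor world pos  = (1, -1); dL² = 208
right sensor world pos = (3, -1); dR² = 260
sL = 40/208 = 5/26
sR = 40/260 = 2/13
mL = 1/2·sL + -1/2·sR = 1/52
mR = 1·sL + 0·sR = 5/26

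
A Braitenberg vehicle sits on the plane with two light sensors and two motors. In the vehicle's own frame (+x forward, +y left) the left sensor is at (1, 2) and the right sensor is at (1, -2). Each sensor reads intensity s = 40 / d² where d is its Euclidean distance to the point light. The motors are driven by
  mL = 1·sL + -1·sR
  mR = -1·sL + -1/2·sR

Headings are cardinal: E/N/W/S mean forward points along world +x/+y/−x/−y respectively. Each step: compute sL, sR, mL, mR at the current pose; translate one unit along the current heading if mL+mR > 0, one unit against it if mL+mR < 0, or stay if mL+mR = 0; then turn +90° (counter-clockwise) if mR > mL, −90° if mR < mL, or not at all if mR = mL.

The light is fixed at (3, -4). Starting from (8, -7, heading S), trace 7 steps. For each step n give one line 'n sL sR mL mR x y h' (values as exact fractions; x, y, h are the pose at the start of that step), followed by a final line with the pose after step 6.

0 8/13 8/5 -64/65 -92/65 8 -7 S
1 5/4 5/2 -5/4 -5/2 8 -6 W
2 40/17 8/13 384/221 -588/221 9 -6 N
3 4/5 20/37 48/185 -198/185 9 -7 E
4 8/13 8/5 -64/65 -92/65 8 -7 S
5 5/4 5/2 -5/4 -5/2 8 -6 W
6 40/17 8/13 384/221 -588/221 9 -6 N
final 9 -7 E

n=0: pose=(8,-7,S); sL=8/13, sR=8/5; mL=-64/65, mR=-92/65; mL+mR=-12/5 → advance -1; mR−mL=-28/65 → turn -1·90°
n=1: pose=(8,-6,W); sL=5/4, sR=5/2; mL=-5/4, mR=-5/2; mL+mR=-15/4 → advance -1; mR−mL=-5/4 → turn -1·90°
n=2: pose=(9,-6,N); sL=40/17, sR=8/13; mL=384/221, mR=-588/221; mL+mR=-12/13 → advance -1; mR−mL=-972/221 → turn -1·90°
n=3: pose=(9,-7,E); sL=4/5, sR=20/37; mL=48/185, mR=-198/185; mL+mR=-30/37 → advance -1; mR−mL=-246/185 → turn -1·90°
n=4: pose=(8,-7,S); sL=8/13, sR=8/5; mL=-64/65, mR=-92/65; mL+mR=-12/5 → advance -1; mR−mL=-28/65 → turn -1·90°
n=5: pose=(8,-6,W); sL=5/4, sR=5/2; mL=-5/4, mR=-5/2; mL+mR=-15/4 → advance -1; mR−mL=-5/4 → turn -1·90°
n=6: pose=(9,-6,N); sL=40/17, sR=8/13; mL=384/221, mR=-588/221; mL+mR=-12/13 → advance -1; mR−mL=-972/221 → turn -1·90°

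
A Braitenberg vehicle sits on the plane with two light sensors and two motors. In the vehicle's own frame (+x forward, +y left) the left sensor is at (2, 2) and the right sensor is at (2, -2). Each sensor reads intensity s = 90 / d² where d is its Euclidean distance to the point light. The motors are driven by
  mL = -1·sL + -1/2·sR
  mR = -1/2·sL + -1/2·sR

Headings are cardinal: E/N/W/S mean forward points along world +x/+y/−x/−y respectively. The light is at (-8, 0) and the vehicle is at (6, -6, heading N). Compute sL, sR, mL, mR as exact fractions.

left sensor world pos  = (4, -4); dL² = 160
right sensor world pos = (8, -4); dR² = 272
sL = 90/160 = 9/16
sR = 90/272 = 45/136
mL = -1·sL + -1/2·sR = -99/136
mR = -1/2·sL + -1/2·sR = -243/544

9/16 45/136 -99/136 -243/544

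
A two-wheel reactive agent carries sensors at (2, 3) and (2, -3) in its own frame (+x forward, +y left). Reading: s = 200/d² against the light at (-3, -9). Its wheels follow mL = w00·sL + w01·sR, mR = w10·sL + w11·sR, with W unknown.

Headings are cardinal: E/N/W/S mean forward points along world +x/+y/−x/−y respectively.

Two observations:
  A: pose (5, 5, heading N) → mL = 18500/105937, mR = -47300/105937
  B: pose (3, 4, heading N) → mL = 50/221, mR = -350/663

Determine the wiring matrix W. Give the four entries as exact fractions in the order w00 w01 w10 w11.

obs A: pose=(5,5,N) → sL=200/281, sR=200/377, mL=18500/105937, mR=-47300/105937
obs B: pose=(3,4,N) → sL=100/117, sR=100/153, mL=50/221, mR=-350/663
sensor matrix S = [[200/281, 200/377], [100/117, 100/153]]; det S = 2480000/210708693
solve [mL_A; mL_B] = S·[w00; w01] and [mR_A; mR_B] = S·[w10; w11]:
  w00 = -1/2, w01 = 1, w10 = -1, w11 = 1/2

-1/2 1 -1 1/2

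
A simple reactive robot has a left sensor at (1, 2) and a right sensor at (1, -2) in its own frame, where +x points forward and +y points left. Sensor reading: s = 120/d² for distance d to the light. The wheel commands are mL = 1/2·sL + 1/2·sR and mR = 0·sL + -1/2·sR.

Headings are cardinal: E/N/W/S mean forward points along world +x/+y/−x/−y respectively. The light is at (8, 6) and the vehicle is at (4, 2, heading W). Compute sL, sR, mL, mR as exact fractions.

left sensor world pos  = (3, 0); dL² = 61
right sensor world pos = (3, 4); dR² = 29
sL = 120/61 = 120/61
sR = 120/29 = 120/29
mL = 1/2·sL + 1/2·sR = 5400/1769
mR = 0·sL + -1/2·sR = -60/29

120/61 120/29 5400/1769 -60/29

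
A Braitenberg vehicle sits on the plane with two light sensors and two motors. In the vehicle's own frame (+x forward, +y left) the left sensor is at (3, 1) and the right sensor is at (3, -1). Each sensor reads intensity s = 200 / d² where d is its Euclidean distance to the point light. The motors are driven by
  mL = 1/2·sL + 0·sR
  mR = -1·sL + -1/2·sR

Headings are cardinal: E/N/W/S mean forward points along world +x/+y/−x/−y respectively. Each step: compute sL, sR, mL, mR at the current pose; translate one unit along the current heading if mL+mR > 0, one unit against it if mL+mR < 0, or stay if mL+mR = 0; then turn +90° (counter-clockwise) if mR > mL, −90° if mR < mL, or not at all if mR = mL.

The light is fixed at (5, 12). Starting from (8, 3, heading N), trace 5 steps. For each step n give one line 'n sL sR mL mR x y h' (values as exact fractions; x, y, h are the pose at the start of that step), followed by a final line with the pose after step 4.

0 5 50/13 5/2 -90/13 8 3 N
1 200/117 200/157 100/117 -43100/18369 8 2 E
2 100/89 20/17 50/89 -2590/1513 7 2 S
3 200/101 40/13 100/101 -4620/1313 7 3 W
4 5 50/13 5/2 -90/13 8 3 N
final 8 2 E

n=0: pose=(8,3,N); sL=5, sR=50/13; mL=5/2, mR=-90/13; mL+mR=-115/26 → advance -1; mR−mL=-245/26 → turn -1·90°
n=1: pose=(8,2,E); sL=200/117, sR=200/157; mL=100/117, mR=-43100/18369; mL+mR=-27400/18369 → advance -1; mR−mL=-19600/6123 → turn -1·90°
n=2: pose=(7,2,S); sL=100/89, sR=20/17; mL=50/89, mR=-2590/1513; mL+mR=-1740/1513 → advance -1; mR−mL=-3440/1513 → turn -1·90°
n=3: pose=(7,3,W); sL=200/101, sR=40/13; mL=100/101, mR=-4620/1313; mL+mR=-3320/1313 → advance -1; mR−mL=-5920/1313 → turn -1·90°
n=4: pose=(8,3,N); sL=5, sR=50/13; mL=5/2, mR=-90/13; mL+mR=-115/26 → advance -1; mR−mL=-245/26 → turn -1·90°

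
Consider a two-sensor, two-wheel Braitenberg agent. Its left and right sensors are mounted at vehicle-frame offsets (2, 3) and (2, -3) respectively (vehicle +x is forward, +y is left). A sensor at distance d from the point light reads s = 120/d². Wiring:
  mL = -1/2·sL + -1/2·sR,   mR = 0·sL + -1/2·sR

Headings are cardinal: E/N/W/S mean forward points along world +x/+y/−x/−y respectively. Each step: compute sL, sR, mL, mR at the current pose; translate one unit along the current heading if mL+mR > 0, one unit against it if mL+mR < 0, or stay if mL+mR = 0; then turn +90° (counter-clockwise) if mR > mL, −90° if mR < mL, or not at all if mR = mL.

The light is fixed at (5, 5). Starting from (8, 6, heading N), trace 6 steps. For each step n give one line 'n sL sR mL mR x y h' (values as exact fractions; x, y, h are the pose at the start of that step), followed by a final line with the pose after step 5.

n=0: pose=(8,6,N); sL=40/3, sR=8/3; mL=-8, mR=-4/3; mL+mR=-28/3 → advance -1; mR−mL=20/3 → turn +1·90°
n=1: pose=(8,5,W); sL=12, sR=12; mL=-12, mR=-6; mL+mR=-18 → advance -1; mR−mL=6 → turn +1·90°
n=2: pose=(9,5,S); sL=120/53, sR=24; mL=-696/53, mR=-12; mL+mR=-1332/53 → advance -1; mR−mL=60/53 → turn +1·90°
n=3: pose=(9,6,E); sL=30/13, sR=3; mL=-69/26, mR=-3/2; mL+mR=-54/13 → advance -1; mR−mL=15/13 → turn +1·90°
n=4: pose=(8,6,N); sL=40/3, sR=8/3; mL=-8, mR=-4/3; mL+mR=-28/3 → advance -1; mR−mL=20/3 → turn +1·90°
n=5: pose=(8,5,W); sL=12, sR=12; mL=-12, mR=-6; mL+mR=-18 → advance -1; mR−mL=6 → turn +1·90°

0 40/3 8/3 -8 -4/3 8 6 N
1 12 12 -12 -6 8 5 W
2 120/53 24 -696/53 -12 9 5 S
3 30/13 3 -69/26 -3/2 9 6 E
4 40/3 8/3 -8 -4/3 8 6 N
5 12 12 -12 -6 8 5 W
final 9 5 S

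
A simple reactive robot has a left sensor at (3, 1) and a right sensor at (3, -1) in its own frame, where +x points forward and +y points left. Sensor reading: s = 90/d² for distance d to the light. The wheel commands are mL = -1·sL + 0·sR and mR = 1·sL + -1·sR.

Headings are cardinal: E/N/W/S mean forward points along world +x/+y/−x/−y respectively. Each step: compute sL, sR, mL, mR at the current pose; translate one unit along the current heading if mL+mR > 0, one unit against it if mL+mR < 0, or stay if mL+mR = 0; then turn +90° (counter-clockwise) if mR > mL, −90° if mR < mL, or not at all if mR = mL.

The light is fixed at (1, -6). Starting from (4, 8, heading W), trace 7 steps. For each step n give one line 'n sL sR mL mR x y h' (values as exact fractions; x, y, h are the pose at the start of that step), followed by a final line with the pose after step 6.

0 90/169 2/5 -90/169 112/845 4 8 W
1 45/73 9/13 -45/73 -72/949 5 8 S
2 18/61 18/49 -18/61 -216/2989 5 9 E
3 45/164 9/34 -45/164 27/2788 4 9 N
4 90/169 2/5 -90/169 112/845 4 8 W
5 45/73 9/13 -45/73 -72/949 5 8 S
6 18/61 18/49 -18/61 -216/2989 5 9 E
final 4 9 N

n=0: pose=(4,8,W); sL=90/169, sR=2/5; mL=-90/169, mR=112/845; mL+mR=-2/5 → advance -1; mR−mL=562/845 → turn +1·90°
n=1: pose=(5,8,S); sL=45/73, sR=9/13; mL=-45/73, mR=-72/949; mL+mR=-9/13 → advance -1; mR−mL=513/949 → turn +1·90°
n=2: pose=(5,9,E); sL=18/61, sR=18/49; mL=-18/61, mR=-216/2989; mL+mR=-18/49 → advance -1; mR−mL=666/2989 → turn +1·90°
n=3: pose=(4,9,N); sL=45/164, sR=9/34; mL=-45/164, mR=27/2788; mL+mR=-9/34 → advance -1; mR−mL=198/697 → turn +1·90°
n=4: pose=(4,8,W); sL=90/169, sR=2/5; mL=-90/169, mR=112/845; mL+mR=-2/5 → advance -1; mR−mL=562/845 → turn +1·90°
n=5: pose=(5,8,S); sL=45/73, sR=9/13; mL=-45/73, mR=-72/949; mL+mR=-9/13 → advance -1; mR−mL=513/949 → turn +1·90°
n=6: pose=(5,9,E); sL=18/61, sR=18/49; mL=-18/61, mR=-216/2989; mL+mR=-18/49 → advance -1; mR−mL=666/2989 → turn +1·90°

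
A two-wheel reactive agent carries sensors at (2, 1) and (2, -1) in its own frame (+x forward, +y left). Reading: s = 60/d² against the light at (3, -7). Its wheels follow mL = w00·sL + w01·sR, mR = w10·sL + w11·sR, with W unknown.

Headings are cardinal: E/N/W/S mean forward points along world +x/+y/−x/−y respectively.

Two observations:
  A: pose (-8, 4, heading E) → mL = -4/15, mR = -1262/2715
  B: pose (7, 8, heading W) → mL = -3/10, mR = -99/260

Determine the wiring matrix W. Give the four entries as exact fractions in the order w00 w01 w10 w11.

obs A: pose=(-8,4,E) → sL=4/15, sR=60/181, mL=-4/15, mR=-1262/2715
obs B: pose=(7,8,W) → sL=3/10, sR=3/13, mL=-3/10, mR=-99/260
sensor matrix S = [[4/15, 60/181], [3/10, 3/13]]; det S = -446/11765
solve [mL_A; mL_B] = S·[w00; w01] and [mR_A; mR_B] = S·[w10; w11]:
  w00 = -1, w01 = 0, w10 = -1/2, w11 = -1

-1 0 -1/2 -1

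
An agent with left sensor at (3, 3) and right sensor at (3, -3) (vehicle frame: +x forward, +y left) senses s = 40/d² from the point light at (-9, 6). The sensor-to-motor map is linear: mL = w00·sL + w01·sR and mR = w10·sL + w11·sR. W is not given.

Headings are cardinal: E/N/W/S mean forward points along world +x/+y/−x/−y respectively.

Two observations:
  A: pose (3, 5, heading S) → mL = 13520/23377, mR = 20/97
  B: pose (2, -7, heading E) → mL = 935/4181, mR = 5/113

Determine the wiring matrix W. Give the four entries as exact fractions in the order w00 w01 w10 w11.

obs A: pose=(3,5,S) → sL=40/241, sR=40/97, mL=13520/23377, mR=20/97
obs B: pose=(2,-7,E) → sL=5/37, sR=10/113, mL=935/4181, mR=5/113
sensor matrix S = [[40/241, 40/97], [5/37, 10/113]]; det S = -4011000/97739237
solve [mL_A; mL_B] = S·[w00; w01] and [mR_A; mR_B] = S·[w10; w11]:
  w00 = 1, w01 = 1, w10 = 0, w11 = 1/2

1 1 0 1/2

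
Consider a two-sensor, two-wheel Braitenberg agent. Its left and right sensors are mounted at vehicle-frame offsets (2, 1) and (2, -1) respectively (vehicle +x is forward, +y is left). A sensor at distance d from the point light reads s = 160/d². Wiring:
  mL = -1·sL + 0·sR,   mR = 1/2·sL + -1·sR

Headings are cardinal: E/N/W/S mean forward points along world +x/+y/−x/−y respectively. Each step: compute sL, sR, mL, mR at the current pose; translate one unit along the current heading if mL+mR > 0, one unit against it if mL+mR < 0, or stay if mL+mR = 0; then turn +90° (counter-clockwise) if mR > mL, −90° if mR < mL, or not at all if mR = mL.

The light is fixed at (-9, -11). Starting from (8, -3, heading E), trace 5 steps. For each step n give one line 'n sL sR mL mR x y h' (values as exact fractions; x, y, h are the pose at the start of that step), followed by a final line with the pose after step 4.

0 80/221 16/41 -80/221 -1896/9061 8 -3 E
1 32/65 160/389 -32/65 -4176/25285 7 -3 N
2 20/29 8/13 -20/29 -102/377 7 -4 W
3 160/349 160/281 -160/349 -33360/98069 8 -4 S
4 80/221 16/41 -80/221 -1896/9061 8 -3 E
final 7 -3 N

n=0: pose=(8,-3,E); sL=80/221, sR=16/41; mL=-80/221, mR=-1896/9061; mL+mR=-5176/9061 → advance -1; mR−mL=1384/9061 → turn +1·90°
n=1: pose=(7,-3,N); sL=32/65, sR=160/389; mL=-32/65, mR=-4176/25285; mL+mR=-16624/25285 → advance -1; mR−mL=8272/25285 → turn +1·90°
n=2: pose=(7,-4,W); sL=20/29, sR=8/13; mL=-20/29, mR=-102/377; mL+mR=-362/377 → advance -1; mR−mL=158/377 → turn +1·90°
n=3: pose=(8,-4,S); sL=160/349, sR=160/281; mL=-160/349, mR=-33360/98069; mL+mR=-78320/98069 → advance -1; mR−mL=11600/98069 → turn +1·90°
n=4: pose=(8,-3,E); sL=80/221, sR=16/41; mL=-80/221, mR=-1896/9061; mL+mR=-5176/9061 → advance -1; mR−mL=1384/9061 → turn +1·90°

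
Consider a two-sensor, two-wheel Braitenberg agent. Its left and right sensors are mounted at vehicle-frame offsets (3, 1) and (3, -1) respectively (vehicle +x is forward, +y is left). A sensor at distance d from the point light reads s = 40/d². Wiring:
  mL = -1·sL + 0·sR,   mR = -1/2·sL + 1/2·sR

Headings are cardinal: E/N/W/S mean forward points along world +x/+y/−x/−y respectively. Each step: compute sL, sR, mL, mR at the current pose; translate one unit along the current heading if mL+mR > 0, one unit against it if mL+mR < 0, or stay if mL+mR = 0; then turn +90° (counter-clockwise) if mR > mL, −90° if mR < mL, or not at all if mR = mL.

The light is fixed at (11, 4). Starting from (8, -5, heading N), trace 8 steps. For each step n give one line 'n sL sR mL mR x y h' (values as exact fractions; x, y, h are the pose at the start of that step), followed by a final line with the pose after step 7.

n=0: pose=(8,-5,N); sL=10/13, sR=1; mL=-10/13, mR=3/26; mL+mR=-17/26 → advance -1; mR−mL=23/26 → turn +1·90°
n=1: pose=(8,-6,W); sL=40/157, sR=40/117; mL=-40/157, mR=800/18369; mL+mR=-3880/18369 → advance -1; mR−mL=5480/18369 → turn +1·90°
n=2: pose=(9,-6,S); sL=4/17, sR=20/89; mL=-4/17, mR=-8/1513; mL+mR=-364/1513 → advance -1; mR−mL=348/1513 → turn +1·90°
n=3: pose=(9,-5,E); sL=8/13, sR=40/101; mL=-8/13, mR=-144/1313; mL+mR=-952/1313 → advance -1; mR−mL=664/1313 → turn +1·90°
n=4: pose=(8,-5,N); sL=10/13, sR=1; mL=-10/13, mR=3/26; mL+mR=-17/26 → advance -1; mR−mL=23/26 → turn +1·90°
n=5: pose=(8,-6,W); sL=40/157, sR=40/117; mL=-40/157, mR=800/18369; mL+mR=-3880/18369 → advance -1; mR−mL=5480/18369 → turn +1·90°
n=6: pose=(9,-6,S); sL=4/17, sR=20/89; mL=-4/17, mR=-8/1513; mL+mR=-364/1513 → advance -1; mR−mL=348/1513 → turn +1·90°
n=7: pose=(9,-5,E); sL=8/13, sR=40/101; mL=-8/13, mR=-144/1313; mL+mR=-952/1313 → advance -1; mR−mL=664/1313 → turn +1·90°

0 10/13 1 -10/13 3/26 8 -5 N
1 40/157 40/117 -40/157 800/18369 8 -6 W
2 4/17 20/89 -4/17 -8/1513 9 -6 S
3 8/13 40/101 -8/13 -144/1313 9 -5 E
4 10/13 1 -10/13 3/26 8 -5 N
5 40/157 40/117 -40/157 800/18369 8 -6 W
6 4/17 20/89 -4/17 -8/1513 9 -6 S
7 8/13 40/101 -8/13 -144/1313 9 -5 E
final 8 -5 N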